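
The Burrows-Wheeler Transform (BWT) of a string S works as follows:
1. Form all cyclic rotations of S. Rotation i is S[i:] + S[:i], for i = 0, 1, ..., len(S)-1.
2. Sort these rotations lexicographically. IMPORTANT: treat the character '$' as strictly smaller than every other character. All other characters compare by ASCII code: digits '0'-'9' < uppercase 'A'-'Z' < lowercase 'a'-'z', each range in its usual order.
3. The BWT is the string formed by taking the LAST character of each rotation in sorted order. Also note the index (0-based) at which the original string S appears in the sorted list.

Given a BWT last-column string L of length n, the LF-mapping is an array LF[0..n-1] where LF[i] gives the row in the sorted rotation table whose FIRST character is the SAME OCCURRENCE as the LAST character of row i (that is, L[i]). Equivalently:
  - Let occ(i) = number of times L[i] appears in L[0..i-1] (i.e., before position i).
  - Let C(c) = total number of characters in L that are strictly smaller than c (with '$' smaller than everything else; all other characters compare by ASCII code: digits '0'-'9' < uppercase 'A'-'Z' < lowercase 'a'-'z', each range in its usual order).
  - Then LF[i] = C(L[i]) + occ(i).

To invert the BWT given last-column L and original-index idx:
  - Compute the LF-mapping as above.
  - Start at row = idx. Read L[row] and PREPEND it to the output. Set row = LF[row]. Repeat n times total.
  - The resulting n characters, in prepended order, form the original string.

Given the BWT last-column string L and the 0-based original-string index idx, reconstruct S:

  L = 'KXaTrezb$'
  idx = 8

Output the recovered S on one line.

Answer: zebraTXK$

Derivation:
LF mapping: 1 3 4 2 7 6 8 5 0
Walk LF starting at row 8, prepending L[row]:
  step 1: row=8, L[8]='$', prepend. Next row=LF[8]=0
  step 2: row=0, L[0]='K', prepend. Next row=LF[0]=1
  step 3: row=1, L[1]='X', prepend. Next row=LF[1]=3
  step 4: row=3, L[3]='T', prepend. Next row=LF[3]=2
  step 5: row=2, L[2]='a', prepend. Next row=LF[2]=4
  step 6: row=4, L[4]='r', prepend. Next row=LF[4]=7
  step 7: row=7, L[7]='b', prepend. Next row=LF[7]=5
  step 8: row=5, L[5]='e', prepend. Next row=LF[5]=6
  step 9: row=6, L[6]='z', prepend. Next row=LF[6]=8
Reversed output: zebraTXK$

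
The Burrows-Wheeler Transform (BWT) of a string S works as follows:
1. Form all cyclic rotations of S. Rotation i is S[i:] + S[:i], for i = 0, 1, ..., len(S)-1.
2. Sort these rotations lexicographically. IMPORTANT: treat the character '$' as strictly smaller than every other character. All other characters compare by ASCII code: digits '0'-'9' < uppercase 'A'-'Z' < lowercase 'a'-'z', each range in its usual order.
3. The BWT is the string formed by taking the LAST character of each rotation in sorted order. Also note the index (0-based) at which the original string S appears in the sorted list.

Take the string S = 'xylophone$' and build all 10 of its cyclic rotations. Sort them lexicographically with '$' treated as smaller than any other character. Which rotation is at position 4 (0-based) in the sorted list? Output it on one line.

All 10 rotations (rotation i = S[i:]+S[:i]):
  rot[0] = xylophone$
  rot[1] = ylophone$x
  rot[2] = lophone$xy
  rot[3] = ophone$xyl
  rot[4] = phone$xylo
  rot[5] = hone$xylop
  rot[6] = one$xyloph
  rot[7] = ne$xylopho
  rot[8] = e$xylophon
  rot[9] = $xylophone
Sorted (with $ < everything):
  sorted[0] = $xylophone
  sorted[1] = e$xylophon
  sorted[2] = hone$xylop
  sorted[3] = lophone$xy
  sorted[4] = ne$xylopho
  sorted[5] = one$xyloph
  sorted[6] = ophone$xyl
  sorted[7] = phone$xylo
  sorted[8] = xylophone$
  sorted[9] = ylophone$x
sorted[4] = ne$xylopho

Answer: ne$xylopho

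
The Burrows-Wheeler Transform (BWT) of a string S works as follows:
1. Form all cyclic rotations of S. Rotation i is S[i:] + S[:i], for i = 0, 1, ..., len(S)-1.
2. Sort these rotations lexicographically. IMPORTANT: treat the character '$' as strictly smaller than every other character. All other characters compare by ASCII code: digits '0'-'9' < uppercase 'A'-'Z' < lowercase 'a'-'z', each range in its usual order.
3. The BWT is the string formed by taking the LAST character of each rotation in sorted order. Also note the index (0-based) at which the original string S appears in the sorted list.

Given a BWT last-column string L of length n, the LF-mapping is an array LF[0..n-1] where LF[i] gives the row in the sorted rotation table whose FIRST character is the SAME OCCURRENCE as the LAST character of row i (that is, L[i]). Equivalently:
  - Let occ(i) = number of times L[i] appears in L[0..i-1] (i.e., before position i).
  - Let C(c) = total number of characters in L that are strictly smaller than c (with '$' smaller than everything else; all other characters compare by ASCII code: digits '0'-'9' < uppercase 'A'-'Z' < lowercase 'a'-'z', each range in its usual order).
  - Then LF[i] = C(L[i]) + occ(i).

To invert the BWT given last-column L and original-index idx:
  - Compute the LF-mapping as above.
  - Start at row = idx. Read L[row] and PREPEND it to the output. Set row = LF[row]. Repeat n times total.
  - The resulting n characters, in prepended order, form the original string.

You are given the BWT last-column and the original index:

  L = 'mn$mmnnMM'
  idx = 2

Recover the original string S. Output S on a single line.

Answer: MnnMnmmm$

Derivation:
LF mapping: 3 6 0 4 5 7 8 1 2
Walk LF starting at row 2, prepending L[row]:
  step 1: row=2, L[2]='$', prepend. Next row=LF[2]=0
  step 2: row=0, L[0]='m', prepend. Next row=LF[0]=3
  step 3: row=3, L[3]='m', prepend. Next row=LF[3]=4
  step 4: row=4, L[4]='m', prepend. Next row=LF[4]=5
  step 5: row=5, L[5]='n', prepend. Next row=LF[5]=7
  step 6: row=7, L[7]='M', prepend. Next row=LF[7]=1
  step 7: row=1, L[1]='n', prepend. Next row=LF[1]=6
  step 8: row=6, L[6]='n', prepend. Next row=LF[6]=8
  step 9: row=8, L[8]='M', prepend. Next row=LF[8]=2
Reversed output: MnnMnmmm$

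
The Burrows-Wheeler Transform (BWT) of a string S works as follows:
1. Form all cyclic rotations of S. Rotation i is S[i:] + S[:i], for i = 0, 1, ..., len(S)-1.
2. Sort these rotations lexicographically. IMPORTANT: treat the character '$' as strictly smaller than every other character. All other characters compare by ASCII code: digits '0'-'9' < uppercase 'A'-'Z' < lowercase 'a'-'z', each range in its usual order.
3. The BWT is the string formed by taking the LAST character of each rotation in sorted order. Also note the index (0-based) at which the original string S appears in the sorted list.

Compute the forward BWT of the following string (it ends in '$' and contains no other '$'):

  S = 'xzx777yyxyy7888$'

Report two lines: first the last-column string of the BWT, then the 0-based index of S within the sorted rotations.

All 16 rotations (rotation i = S[i:]+S[:i]):
  rot[0] = xzx777yyxyy7888$
  rot[1] = zx777yyxyy7888$x
  rot[2] = x777yyxyy7888$xz
  rot[3] = 777yyxyy7888$xzx
  rot[4] = 77yyxyy7888$xzx7
  rot[5] = 7yyxyy7888$xzx77
  rot[6] = yyxyy7888$xzx777
  rot[7] = yxyy7888$xzx777y
  rot[8] = xyy7888$xzx777yy
  rot[9] = yy7888$xzx777yyx
  rot[10] = y7888$xzx777yyxy
  rot[11] = 7888$xzx777yyxyy
  rot[12] = 888$xzx777yyxyy7
  rot[13] = 88$xzx777yyxyy78
  rot[14] = 8$xzx777yyxyy788
  rot[15] = $xzx777yyxyy7888
Sorted (with $ < everything):
  sorted[0] = $xzx777yyxyy7888  (last char: '8')
  sorted[1] = 777yyxyy7888$xzx  (last char: 'x')
  sorted[2] = 77yyxyy7888$xzx7  (last char: '7')
  sorted[3] = 7888$xzx777yyxyy  (last char: 'y')
  sorted[4] = 7yyxyy7888$xzx77  (last char: '7')
  sorted[5] = 8$xzx777yyxyy788  (last char: '8')
  sorted[6] = 88$xzx777yyxyy78  (last char: '8')
  sorted[7] = 888$xzx777yyxyy7  (last char: '7')
  sorted[8] = x777yyxyy7888$xz  (last char: 'z')
  sorted[9] = xyy7888$xzx777yy  (last char: 'y')
  sorted[10] = xzx777yyxyy7888$  (last char: '$')
  sorted[11] = y7888$xzx777yyxy  (last char: 'y')
  sorted[12] = yxyy7888$xzx777y  (last char: 'y')
  sorted[13] = yy7888$xzx777yyx  (last char: 'x')
  sorted[14] = yyxyy7888$xzx777  (last char: '7')
  sorted[15] = zx777yyxyy7888$x  (last char: 'x')
Last column: 8x7y7887zy$yyx7x
Original string S is at sorted index 10

Answer: 8x7y7887zy$yyx7x
10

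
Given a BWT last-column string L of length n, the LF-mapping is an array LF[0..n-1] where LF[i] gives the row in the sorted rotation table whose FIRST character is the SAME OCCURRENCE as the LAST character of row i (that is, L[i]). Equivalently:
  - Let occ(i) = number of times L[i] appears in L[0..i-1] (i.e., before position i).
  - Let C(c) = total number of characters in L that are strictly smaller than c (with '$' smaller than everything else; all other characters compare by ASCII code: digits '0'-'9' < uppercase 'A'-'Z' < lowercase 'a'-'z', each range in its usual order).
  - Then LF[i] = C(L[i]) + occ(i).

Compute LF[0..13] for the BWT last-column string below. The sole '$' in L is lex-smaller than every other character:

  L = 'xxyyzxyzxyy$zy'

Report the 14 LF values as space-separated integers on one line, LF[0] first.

Char counts: '$':1, 'x':4, 'y':6, 'z':3
C (first-col start): C('$')=0, C('x')=1, C('y')=5, C('z')=11
L[0]='x': occ=0, LF[0]=C('x')+0=1+0=1
L[1]='x': occ=1, LF[1]=C('x')+1=1+1=2
L[2]='y': occ=0, LF[2]=C('y')+0=5+0=5
L[3]='y': occ=1, LF[3]=C('y')+1=5+1=6
L[4]='z': occ=0, LF[4]=C('z')+0=11+0=11
L[5]='x': occ=2, LF[5]=C('x')+2=1+2=3
L[6]='y': occ=2, LF[6]=C('y')+2=5+2=7
L[7]='z': occ=1, LF[7]=C('z')+1=11+1=12
L[8]='x': occ=3, LF[8]=C('x')+3=1+3=4
L[9]='y': occ=3, LF[9]=C('y')+3=5+3=8
L[10]='y': occ=4, LF[10]=C('y')+4=5+4=9
L[11]='$': occ=0, LF[11]=C('$')+0=0+0=0
L[12]='z': occ=2, LF[12]=C('z')+2=11+2=13
L[13]='y': occ=5, LF[13]=C('y')+5=5+5=10

Answer: 1 2 5 6 11 3 7 12 4 8 9 0 13 10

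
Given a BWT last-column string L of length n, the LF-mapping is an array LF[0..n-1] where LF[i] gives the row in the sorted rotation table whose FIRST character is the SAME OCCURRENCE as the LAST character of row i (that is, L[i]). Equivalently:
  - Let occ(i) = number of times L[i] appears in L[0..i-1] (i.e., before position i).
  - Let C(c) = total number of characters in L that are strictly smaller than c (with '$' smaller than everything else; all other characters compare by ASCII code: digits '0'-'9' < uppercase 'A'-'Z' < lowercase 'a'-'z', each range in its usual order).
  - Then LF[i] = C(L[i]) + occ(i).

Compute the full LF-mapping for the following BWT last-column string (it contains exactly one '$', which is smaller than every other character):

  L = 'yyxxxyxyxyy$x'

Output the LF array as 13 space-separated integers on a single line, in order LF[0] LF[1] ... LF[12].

Answer: 7 8 1 2 3 9 4 10 5 11 12 0 6

Derivation:
Char counts: '$':1, 'x':6, 'y':6
C (first-col start): C('$')=0, C('x')=1, C('y')=7
L[0]='y': occ=0, LF[0]=C('y')+0=7+0=7
L[1]='y': occ=1, LF[1]=C('y')+1=7+1=8
L[2]='x': occ=0, LF[2]=C('x')+0=1+0=1
L[3]='x': occ=1, LF[3]=C('x')+1=1+1=2
L[4]='x': occ=2, LF[4]=C('x')+2=1+2=3
L[5]='y': occ=2, LF[5]=C('y')+2=7+2=9
L[6]='x': occ=3, LF[6]=C('x')+3=1+3=4
L[7]='y': occ=3, LF[7]=C('y')+3=7+3=10
L[8]='x': occ=4, LF[8]=C('x')+4=1+4=5
L[9]='y': occ=4, LF[9]=C('y')+4=7+4=11
L[10]='y': occ=5, LF[10]=C('y')+5=7+5=12
L[11]='$': occ=0, LF[11]=C('$')+0=0+0=0
L[12]='x': occ=5, LF[12]=C('x')+5=1+5=6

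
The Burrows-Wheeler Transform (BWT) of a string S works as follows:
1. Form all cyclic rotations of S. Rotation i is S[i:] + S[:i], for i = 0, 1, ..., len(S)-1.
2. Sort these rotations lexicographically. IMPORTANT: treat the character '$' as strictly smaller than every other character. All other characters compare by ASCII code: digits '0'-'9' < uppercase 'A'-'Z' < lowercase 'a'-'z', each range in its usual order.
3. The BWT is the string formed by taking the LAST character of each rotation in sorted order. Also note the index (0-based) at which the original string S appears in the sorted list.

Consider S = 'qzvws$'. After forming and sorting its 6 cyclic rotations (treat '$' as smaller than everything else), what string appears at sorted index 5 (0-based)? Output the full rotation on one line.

Answer: zvws$q

Derivation:
All 6 rotations (rotation i = S[i:]+S[:i]):
  rot[0] = qzvws$
  rot[1] = zvws$q
  rot[2] = vws$qz
  rot[3] = ws$qzv
  rot[4] = s$qzvw
  rot[5] = $qzvws
Sorted (with $ < everything):
  sorted[0] = $qzvws
  sorted[1] = qzvws$
  sorted[2] = s$qzvw
  sorted[3] = vws$qz
  sorted[4] = ws$qzv
  sorted[5] = zvws$q
sorted[5] = zvws$q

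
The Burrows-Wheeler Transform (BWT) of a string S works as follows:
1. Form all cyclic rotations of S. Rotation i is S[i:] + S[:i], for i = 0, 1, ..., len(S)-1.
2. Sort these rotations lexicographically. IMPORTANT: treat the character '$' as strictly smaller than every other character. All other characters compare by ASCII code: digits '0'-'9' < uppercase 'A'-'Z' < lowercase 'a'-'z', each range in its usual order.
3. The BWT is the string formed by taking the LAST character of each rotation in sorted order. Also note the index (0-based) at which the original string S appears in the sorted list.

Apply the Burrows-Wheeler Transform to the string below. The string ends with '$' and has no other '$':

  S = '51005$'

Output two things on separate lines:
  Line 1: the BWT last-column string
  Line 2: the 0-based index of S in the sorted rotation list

Answer: 51050$
5

Derivation:
All 6 rotations (rotation i = S[i:]+S[:i]):
  rot[0] = 51005$
  rot[1] = 1005$5
  rot[2] = 005$51
  rot[3] = 05$510
  rot[4] = 5$5100
  rot[5] = $51005
Sorted (with $ < everything):
  sorted[0] = $51005  (last char: '5')
  sorted[1] = 005$51  (last char: '1')
  sorted[2] = 05$510  (last char: '0')
  sorted[3] = 1005$5  (last char: '5')
  sorted[4] = 5$5100  (last char: '0')
  sorted[5] = 51005$  (last char: '$')
Last column: 51050$
Original string S is at sorted index 5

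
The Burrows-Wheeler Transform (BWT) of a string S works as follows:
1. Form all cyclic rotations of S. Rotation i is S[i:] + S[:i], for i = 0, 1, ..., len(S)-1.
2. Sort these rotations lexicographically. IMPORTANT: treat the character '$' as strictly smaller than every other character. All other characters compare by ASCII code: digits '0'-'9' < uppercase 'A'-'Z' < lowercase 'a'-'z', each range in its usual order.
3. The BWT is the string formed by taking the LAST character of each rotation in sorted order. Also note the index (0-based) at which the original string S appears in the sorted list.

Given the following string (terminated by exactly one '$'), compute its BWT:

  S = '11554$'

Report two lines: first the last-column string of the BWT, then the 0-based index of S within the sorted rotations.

Answer: 4$1551
1

Derivation:
All 6 rotations (rotation i = S[i:]+S[:i]):
  rot[0] = 11554$
  rot[1] = 1554$1
  rot[2] = 554$11
  rot[3] = 54$115
  rot[4] = 4$1155
  rot[5] = $11554
Sorted (with $ < everything):
  sorted[0] = $11554  (last char: '4')
  sorted[1] = 11554$  (last char: '$')
  sorted[2] = 1554$1  (last char: '1')
  sorted[3] = 4$1155  (last char: '5')
  sorted[4] = 54$115  (last char: '5')
  sorted[5] = 554$11  (last char: '1')
Last column: 4$1551
Original string S is at sorted index 1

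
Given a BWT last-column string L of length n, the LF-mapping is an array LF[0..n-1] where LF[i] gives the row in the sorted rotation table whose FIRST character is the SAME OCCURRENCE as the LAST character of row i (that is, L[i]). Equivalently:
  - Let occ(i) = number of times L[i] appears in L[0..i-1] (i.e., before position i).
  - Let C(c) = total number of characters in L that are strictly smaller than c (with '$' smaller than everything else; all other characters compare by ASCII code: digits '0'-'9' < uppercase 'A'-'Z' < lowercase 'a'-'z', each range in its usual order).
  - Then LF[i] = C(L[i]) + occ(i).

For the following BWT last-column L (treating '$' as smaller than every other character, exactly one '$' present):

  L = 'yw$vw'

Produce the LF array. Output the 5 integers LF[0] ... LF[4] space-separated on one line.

Char counts: '$':1, 'v':1, 'w':2, 'y':1
C (first-col start): C('$')=0, C('v')=1, C('w')=2, C('y')=4
L[0]='y': occ=0, LF[0]=C('y')+0=4+0=4
L[1]='w': occ=0, LF[1]=C('w')+0=2+0=2
L[2]='$': occ=0, LF[2]=C('$')+0=0+0=0
L[3]='v': occ=0, LF[3]=C('v')+0=1+0=1
L[4]='w': occ=1, LF[4]=C('w')+1=2+1=3

Answer: 4 2 0 1 3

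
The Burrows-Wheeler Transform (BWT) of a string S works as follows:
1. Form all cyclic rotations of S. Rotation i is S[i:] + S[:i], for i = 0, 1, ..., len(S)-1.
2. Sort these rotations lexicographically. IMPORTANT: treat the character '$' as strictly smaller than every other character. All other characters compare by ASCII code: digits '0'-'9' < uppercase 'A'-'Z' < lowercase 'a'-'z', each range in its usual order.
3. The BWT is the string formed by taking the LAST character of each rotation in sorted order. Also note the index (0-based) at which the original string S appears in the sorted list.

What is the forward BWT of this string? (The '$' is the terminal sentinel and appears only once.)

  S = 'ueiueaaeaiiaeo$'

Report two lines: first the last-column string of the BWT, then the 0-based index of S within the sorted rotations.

Answer: oeaieuauaiaeei$
14

Derivation:
All 15 rotations (rotation i = S[i:]+S[:i]):
  rot[0] = ueiueaaeaiiaeo$
  rot[1] = eiueaaeaiiaeo$u
  rot[2] = iueaaeaiiaeo$ue
  rot[3] = ueaaeaiiaeo$uei
  rot[4] = eaaeaiiaeo$ueiu
  rot[5] = aaeaiiaeo$ueiue
  rot[6] = aeaiiaeo$ueiuea
  rot[7] = eaiiaeo$ueiueaa
  rot[8] = aiiaeo$ueiueaae
  rot[9] = iiaeo$ueiueaaea
  rot[10] = iaeo$ueiueaaeai
  rot[11] = aeo$ueiueaaeaii
  rot[12] = eo$ueiueaaeaiia
  rot[13] = o$ueiueaaeaiiae
  rot[14] = $ueiueaaeaiiaeo
Sorted (with $ < everything):
  sorted[0] = $ueiueaaeaiiaeo  (last char: 'o')
  sorted[1] = aaeaiiaeo$ueiue  (last char: 'e')
  sorted[2] = aeaiiaeo$ueiuea  (last char: 'a')
  sorted[3] = aeo$ueiueaaeaii  (last char: 'i')
  sorted[4] = aiiaeo$ueiueaae  (last char: 'e')
  sorted[5] = eaaeaiiaeo$ueiu  (last char: 'u')
  sorted[6] = eaiiaeo$ueiueaa  (last char: 'a')
  sorted[7] = eiueaaeaiiaeo$u  (last char: 'u')
  sorted[8] = eo$ueiueaaeaiia  (last char: 'a')
  sorted[9] = iaeo$ueiueaaeai  (last char: 'i')
  sorted[10] = iiaeo$ueiueaaea  (last char: 'a')
  sorted[11] = iueaaeaiiaeo$ue  (last char: 'e')
  sorted[12] = o$ueiueaaeaiiae  (last char: 'e')
  sorted[13] = ueaaeaiiaeo$uei  (last char: 'i')
  sorted[14] = ueiueaaeaiiaeo$  (last char: '$')
Last column: oeaieuauaiaeei$
Original string S is at sorted index 14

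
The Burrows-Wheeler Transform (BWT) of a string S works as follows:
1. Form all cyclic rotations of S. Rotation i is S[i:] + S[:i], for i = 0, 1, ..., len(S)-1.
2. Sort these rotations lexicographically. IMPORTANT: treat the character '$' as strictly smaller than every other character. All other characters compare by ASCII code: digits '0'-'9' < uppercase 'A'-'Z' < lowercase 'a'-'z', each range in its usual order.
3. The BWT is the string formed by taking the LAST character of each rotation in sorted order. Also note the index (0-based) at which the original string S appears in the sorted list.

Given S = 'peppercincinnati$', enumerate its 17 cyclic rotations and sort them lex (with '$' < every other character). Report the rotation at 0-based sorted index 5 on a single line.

Answer: ercincinnati$pepp

Derivation:
All 17 rotations (rotation i = S[i:]+S[:i]):
  rot[0] = peppercincinnati$
  rot[1] = eppercincinnati$p
  rot[2] = ppercincinnati$pe
  rot[3] = percincinnati$pep
  rot[4] = ercincinnati$pepp
  rot[5] = rcincinnati$peppe
  rot[6] = cincinnati$pepper
  rot[7] = incinnati$pepperc
  rot[8] = ncinnati$pepperci
  rot[9] = cinnati$peppercin
  rot[10] = innati$peppercinc
  rot[11] = nnati$peppercinci
  rot[12] = nati$peppercincin
  rot[13] = ati$peppercincinn
  rot[14] = ti$peppercincinna
  rot[15] = i$peppercincinnat
  rot[16] = $peppercincinnati
Sorted (with $ < everything):
  sorted[0] = $peppercincinnati
  sorted[1] = ati$peppercincinn
  sorted[2] = cincinnati$pepper
  sorted[3] = cinnati$peppercin
  sorted[4] = eppercincinnati$p
  sorted[5] = ercincinnati$pepp
  sorted[6] = i$peppercincinnat
  sorted[7] = incinnati$pepperc
  sorted[8] = innati$peppercinc
  sorted[9] = nati$peppercincin
  sorted[10] = ncinnati$pepperci
  sorted[11] = nnati$peppercinci
  sorted[12] = peppercincinnati$
  sorted[13] = percincinnati$pep
  sorted[14] = ppercincinnati$pe
  sorted[15] = rcincinnati$peppe
  sorted[16] = ti$peppercincinna
sorted[5] = ercincinnati$pepp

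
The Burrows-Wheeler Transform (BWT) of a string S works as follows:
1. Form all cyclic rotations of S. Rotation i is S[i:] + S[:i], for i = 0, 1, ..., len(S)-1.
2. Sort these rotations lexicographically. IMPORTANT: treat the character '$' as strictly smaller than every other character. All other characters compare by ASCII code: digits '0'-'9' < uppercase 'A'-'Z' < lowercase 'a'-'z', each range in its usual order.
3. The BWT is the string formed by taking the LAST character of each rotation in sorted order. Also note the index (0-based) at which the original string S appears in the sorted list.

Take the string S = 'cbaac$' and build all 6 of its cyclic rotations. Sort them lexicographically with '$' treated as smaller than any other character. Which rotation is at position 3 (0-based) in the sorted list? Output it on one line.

All 6 rotations (rotation i = S[i:]+S[:i]):
  rot[0] = cbaac$
  rot[1] = baac$c
  rot[2] = aac$cb
  rot[3] = ac$cba
  rot[4] = c$cbaa
  rot[5] = $cbaac
Sorted (with $ < everything):
  sorted[0] = $cbaac
  sorted[1] = aac$cb
  sorted[2] = ac$cba
  sorted[3] = baac$c
  sorted[4] = c$cbaa
  sorted[5] = cbaac$
sorted[3] = baac$c

Answer: baac$c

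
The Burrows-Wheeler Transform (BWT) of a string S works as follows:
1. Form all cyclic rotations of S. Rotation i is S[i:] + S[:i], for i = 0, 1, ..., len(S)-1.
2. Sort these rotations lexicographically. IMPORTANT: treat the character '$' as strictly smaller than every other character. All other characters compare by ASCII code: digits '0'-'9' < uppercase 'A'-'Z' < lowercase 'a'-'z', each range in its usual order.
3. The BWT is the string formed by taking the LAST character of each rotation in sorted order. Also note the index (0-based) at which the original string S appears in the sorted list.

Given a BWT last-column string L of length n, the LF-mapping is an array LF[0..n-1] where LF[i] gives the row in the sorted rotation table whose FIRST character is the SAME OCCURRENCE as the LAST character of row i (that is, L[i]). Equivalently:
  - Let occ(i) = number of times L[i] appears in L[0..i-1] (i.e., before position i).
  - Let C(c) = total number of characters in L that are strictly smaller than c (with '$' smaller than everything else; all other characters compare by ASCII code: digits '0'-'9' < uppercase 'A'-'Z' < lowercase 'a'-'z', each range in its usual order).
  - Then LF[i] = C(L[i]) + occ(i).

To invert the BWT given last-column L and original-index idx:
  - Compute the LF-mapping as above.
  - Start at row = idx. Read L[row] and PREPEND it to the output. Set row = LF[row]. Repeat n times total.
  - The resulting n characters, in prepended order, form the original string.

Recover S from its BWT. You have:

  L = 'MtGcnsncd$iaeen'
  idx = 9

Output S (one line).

LF mapping: 2 14 1 4 10 13 11 5 6 0 9 3 7 8 12
Walk LF starting at row 9, prepending L[row]:
  step 1: row=9, L[9]='$', prepend. Next row=LF[9]=0
  step 2: row=0, L[0]='M', prepend. Next row=LF[0]=2
  step 3: row=2, L[2]='G', prepend. Next row=LF[2]=1
  step 4: row=1, L[1]='t', prepend. Next row=LF[1]=14
  step 5: row=14, L[14]='n', prepend. Next row=LF[14]=12
  step 6: row=12, L[12]='e', prepend. Next row=LF[12]=7
  step 7: row=7, L[7]='c', prepend. Next row=LF[7]=5
  step 8: row=5, L[5]='s', prepend. Next row=LF[5]=13
  step 9: row=13, L[13]='e', prepend. Next row=LF[13]=8
  step 10: row=8, L[8]='d', prepend. Next row=LF[8]=6
  step 11: row=6, L[6]='n', prepend. Next row=LF[6]=11
  step 12: row=11, L[11]='a', prepend. Next row=LF[11]=3
  step 13: row=3, L[3]='c', prepend. Next row=LF[3]=4
  step 14: row=4, L[4]='n', prepend. Next row=LF[4]=10
  step 15: row=10, L[10]='i', prepend. Next row=LF[10]=9
Reversed output: incandescentGM$

Answer: incandescentGM$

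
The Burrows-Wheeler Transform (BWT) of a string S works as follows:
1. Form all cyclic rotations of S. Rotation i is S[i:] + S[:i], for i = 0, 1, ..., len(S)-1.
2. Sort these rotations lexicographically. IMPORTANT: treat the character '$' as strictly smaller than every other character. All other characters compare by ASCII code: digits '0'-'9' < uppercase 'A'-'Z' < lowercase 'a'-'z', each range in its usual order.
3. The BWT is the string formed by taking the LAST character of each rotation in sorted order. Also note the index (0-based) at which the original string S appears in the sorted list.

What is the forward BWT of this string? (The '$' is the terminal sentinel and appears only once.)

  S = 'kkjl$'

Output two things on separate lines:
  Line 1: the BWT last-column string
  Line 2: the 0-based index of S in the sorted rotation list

Answer: lkk$j
3

Derivation:
All 5 rotations (rotation i = S[i:]+S[:i]):
  rot[0] = kkjl$
  rot[1] = kjl$k
  rot[2] = jl$kk
  rot[3] = l$kkj
  rot[4] = $kkjl
Sorted (with $ < everything):
  sorted[0] = $kkjl  (last char: 'l')
  sorted[1] = jl$kk  (last char: 'k')
  sorted[2] = kjl$k  (last char: 'k')
  sorted[3] = kkjl$  (last char: '$')
  sorted[4] = l$kkj  (last char: 'j')
Last column: lkk$j
Original string S is at sorted index 3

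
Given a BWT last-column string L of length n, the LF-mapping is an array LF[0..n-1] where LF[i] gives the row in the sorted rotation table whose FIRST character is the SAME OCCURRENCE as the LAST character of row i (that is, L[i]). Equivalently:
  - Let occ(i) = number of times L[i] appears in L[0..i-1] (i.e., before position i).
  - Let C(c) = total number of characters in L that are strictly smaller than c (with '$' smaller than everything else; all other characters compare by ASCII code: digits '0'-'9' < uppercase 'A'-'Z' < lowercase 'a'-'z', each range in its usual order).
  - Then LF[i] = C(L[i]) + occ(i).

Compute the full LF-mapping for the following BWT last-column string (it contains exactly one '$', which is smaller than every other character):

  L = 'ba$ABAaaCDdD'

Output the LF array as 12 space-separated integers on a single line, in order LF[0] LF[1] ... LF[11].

Answer: 10 7 0 1 3 2 8 9 4 5 11 6

Derivation:
Char counts: '$':1, 'A':2, 'B':1, 'C':1, 'D':2, 'a':3, 'b':1, 'd':1
C (first-col start): C('$')=0, C('A')=1, C('B')=3, C('C')=4, C('D')=5, C('a')=7, C('b')=10, C('d')=11
L[0]='b': occ=0, LF[0]=C('b')+0=10+0=10
L[1]='a': occ=0, LF[1]=C('a')+0=7+0=7
L[2]='$': occ=0, LF[2]=C('$')+0=0+0=0
L[3]='A': occ=0, LF[3]=C('A')+0=1+0=1
L[4]='B': occ=0, LF[4]=C('B')+0=3+0=3
L[5]='A': occ=1, LF[5]=C('A')+1=1+1=2
L[6]='a': occ=1, LF[6]=C('a')+1=7+1=8
L[7]='a': occ=2, LF[7]=C('a')+2=7+2=9
L[8]='C': occ=0, LF[8]=C('C')+0=4+0=4
L[9]='D': occ=0, LF[9]=C('D')+0=5+0=5
L[10]='d': occ=0, LF[10]=C('d')+0=11+0=11
L[11]='D': occ=1, LF[11]=C('D')+1=5+1=6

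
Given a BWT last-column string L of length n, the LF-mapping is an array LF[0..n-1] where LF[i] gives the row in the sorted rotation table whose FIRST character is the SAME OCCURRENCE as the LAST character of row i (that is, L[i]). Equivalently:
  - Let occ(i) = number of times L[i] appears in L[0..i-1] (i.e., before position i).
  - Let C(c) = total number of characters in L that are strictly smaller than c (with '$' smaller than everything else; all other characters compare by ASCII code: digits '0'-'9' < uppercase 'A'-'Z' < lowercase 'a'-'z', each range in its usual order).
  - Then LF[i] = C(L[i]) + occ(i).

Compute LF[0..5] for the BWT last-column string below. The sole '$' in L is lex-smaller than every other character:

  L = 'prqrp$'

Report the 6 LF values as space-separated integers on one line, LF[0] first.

Answer: 1 4 3 5 2 0

Derivation:
Char counts: '$':1, 'p':2, 'q':1, 'r':2
C (first-col start): C('$')=0, C('p')=1, C('q')=3, C('r')=4
L[0]='p': occ=0, LF[0]=C('p')+0=1+0=1
L[1]='r': occ=0, LF[1]=C('r')+0=4+0=4
L[2]='q': occ=0, LF[2]=C('q')+0=3+0=3
L[3]='r': occ=1, LF[3]=C('r')+1=4+1=5
L[4]='p': occ=1, LF[4]=C('p')+1=1+1=2
L[5]='$': occ=0, LF[5]=C('$')+0=0+0=0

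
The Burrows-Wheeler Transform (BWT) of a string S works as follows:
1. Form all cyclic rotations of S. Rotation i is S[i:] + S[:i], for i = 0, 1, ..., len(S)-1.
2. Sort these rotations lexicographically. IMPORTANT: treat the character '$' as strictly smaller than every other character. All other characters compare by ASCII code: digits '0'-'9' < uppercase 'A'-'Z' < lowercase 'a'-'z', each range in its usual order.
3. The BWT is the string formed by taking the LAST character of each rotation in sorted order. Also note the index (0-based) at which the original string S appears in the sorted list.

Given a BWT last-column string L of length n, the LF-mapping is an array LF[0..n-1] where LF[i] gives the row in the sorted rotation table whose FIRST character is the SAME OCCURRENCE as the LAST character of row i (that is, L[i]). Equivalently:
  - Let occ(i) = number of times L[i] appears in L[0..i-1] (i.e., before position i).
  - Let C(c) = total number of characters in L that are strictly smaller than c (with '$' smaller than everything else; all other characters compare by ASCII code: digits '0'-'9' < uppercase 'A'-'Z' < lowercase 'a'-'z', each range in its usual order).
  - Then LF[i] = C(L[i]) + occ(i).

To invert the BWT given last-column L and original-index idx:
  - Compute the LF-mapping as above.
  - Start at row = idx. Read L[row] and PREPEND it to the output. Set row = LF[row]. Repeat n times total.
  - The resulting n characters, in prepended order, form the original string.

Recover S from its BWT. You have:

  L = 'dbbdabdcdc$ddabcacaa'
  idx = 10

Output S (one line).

LF mapping: 14 6 7 15 1 8 16 10 17 11 0 18 19 2 9 12 3 13 4 5
Walk LF starting at row 10, prepending L[row]:
  step 1: row=10, L[10]='$', prepend. Next row=LF[10]=0
  step 2: row=0, L[0]='d', prepend. Next row=LF[0]=14
  step 3: row=14, L[14]='b', prepend. Next row=LF[14]=9
  step 4: row=9, L[9]='c', prepend. Next row=LF[9]=11
  step 5: row=11, L[11]='d', prepend. Next row=LF[11]=18
  step 6: row=18, L[18]='a', prepend. Next row=LF[18]=4
  step 7: row=4, L[4]='a', prepend. Next row=LF[4]=1
  step 8: row=1, L[1]='b', prepend. Next row=LF[1]=6
  step 9: row=6, L[6]='d', prepend. Next row=LF[6]=16
  step 10: row=16, L[16]='a', prepend. Next row=LF[16]=3
  step 11: row=3, L[3]='d', prepend. Next row=LF[3]=15
  step 12: row=15, L[15]='c', prepend. Next row=LF[15]=12
  step 13: row=12, L[12]='d', prepend. Next row=LF[12]=19
  step 14: row=19, L[19]='a', prepend. Next row=LF[19]=5
  step 15: row=5, L[5]='b', prepend. Next row=LF[5]=8
  step 16: row=8, L[8]='d', prepend. Next row=LF[8]=17
  step 17: row=17, L[17]='c', prepend. Next row=LF[17]=13
  step 18: row=13, L[13]='a', prepend. Next row=LF[13]=2
  step 19: row=2, L[2]='b', prepend. Next row=LF[2]=7
  step 20: row=7, L[7]='c', prepend. Next row=LF[7]=10
Reversed output: cbacdbadcdadbaadcbd$

Answer: cbacdbadcdadbaadcbd$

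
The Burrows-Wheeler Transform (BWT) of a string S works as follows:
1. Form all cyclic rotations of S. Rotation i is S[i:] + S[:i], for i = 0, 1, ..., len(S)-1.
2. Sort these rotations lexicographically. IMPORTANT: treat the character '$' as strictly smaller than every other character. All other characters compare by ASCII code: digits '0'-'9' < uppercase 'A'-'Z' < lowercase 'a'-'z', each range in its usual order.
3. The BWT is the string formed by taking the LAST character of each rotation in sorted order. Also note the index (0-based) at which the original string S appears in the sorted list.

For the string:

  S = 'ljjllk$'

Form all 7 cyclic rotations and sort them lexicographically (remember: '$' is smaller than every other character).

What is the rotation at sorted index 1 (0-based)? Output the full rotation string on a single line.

All 7 rotations (rotation i = S[i:]+S[:i]):
  rot[0] = ljjllk$
  rot[1] = jjllk$l
  rot[2] = jllk$lj
  rot[3] = llk$ljj
  rot[4] = lk$ljjl
  rot[5] = k$ljjll
  rot[6] = $ljjllk
Sorted (with $ < everything):
  sorted[0] = $ljjllk
  sorted[1] = jjllk$l
  sorted[2] = jllk$lj
  sorted[3] = k$ljjll
  sorted[4] = ljjllk$
  sorted[5] = lk$ljjl
  sorted[6] = llk$ljj
sorted[1] = jjllk$l

Answer: jjllk$l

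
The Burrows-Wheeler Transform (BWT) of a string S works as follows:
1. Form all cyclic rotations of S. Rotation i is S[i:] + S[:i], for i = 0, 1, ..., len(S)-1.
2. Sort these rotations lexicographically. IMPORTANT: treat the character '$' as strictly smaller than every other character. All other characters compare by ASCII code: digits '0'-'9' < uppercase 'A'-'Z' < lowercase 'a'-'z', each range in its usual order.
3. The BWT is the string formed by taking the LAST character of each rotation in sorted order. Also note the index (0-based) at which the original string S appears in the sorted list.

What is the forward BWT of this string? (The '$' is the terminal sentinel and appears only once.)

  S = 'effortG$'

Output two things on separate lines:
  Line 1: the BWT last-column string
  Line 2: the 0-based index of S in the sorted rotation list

All 8 rotations (rotation i = S[i:]+S[:i]):
  rot[0] = effortG$
  rot[1] = ffortG$e
  rot[2] = fortG$ef
  rot[3] = ortG$eff
  rot[4] = rtG$effo
  rot[5] = tG$effor
  rot[6] = G$effort
  rot[7] = $effortG
Sorted (with $ < everything):
  sorted[0] = $effortG  (last char: 'G')
  sorted[1] = G$effort  (last char: 't')
  sorted[2] = effortG$  (last char: '$')
  sorted[3] = ffortG$e  (last char: 'e')
  sorted[4] = fortG$ef  (last char: 'f')
  sorted[5] = ortG$eff  (last char: 'f')
  sorted[6] = rtG$effo  (last char: 'o')
  sorted[7] = tG$effor  (last char: 'r')
Last column: Gt$effor
Original string S is at sorted index 2

Answer: Gt$effor
2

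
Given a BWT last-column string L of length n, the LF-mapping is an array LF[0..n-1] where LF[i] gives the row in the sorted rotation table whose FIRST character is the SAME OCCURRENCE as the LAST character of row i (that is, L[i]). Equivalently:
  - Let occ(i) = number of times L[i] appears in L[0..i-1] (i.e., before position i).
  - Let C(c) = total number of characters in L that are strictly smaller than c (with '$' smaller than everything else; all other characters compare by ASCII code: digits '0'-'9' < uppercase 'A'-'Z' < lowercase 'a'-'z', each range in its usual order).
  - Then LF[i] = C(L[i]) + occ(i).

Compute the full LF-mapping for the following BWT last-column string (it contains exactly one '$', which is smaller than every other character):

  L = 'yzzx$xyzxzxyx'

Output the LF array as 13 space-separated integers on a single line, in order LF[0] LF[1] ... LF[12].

Char counts: '$':1, 'x':5, 'y':3, 'z':4
C (first-col start): C('$')=0, C('x')=1, C('y')=6, C('z')=9
L[0]='y': occ=0, LF[0]=C('y')+0=6+0=6
L[1]='z': occ=0, LF[1]=C('z')+0=9+0=9
L[2]='z': occ=1, LF[2]=C('z')+1=9+1=10
L[3]='x': occ=0, LF[3]=C('x')+0=1+0=1
L[4]='$': occ=0, LF[4]=C('$')+0=0+0=0
L[5]='x': occ=1, LF[5]=C('x')+1=1+1=2
L[6]='y': occ=1, LF[6]=C('y')+1=6+1=7
L[7]='z': occ=2, LF[7]=C('z')+2=9+2=11
L[8]='x': occ=2, LF[8]=C('x')+2=1+2=3
L[9]='z': occ=3, LF[9]=C('z')+3=9+3=12
L[10]='x': occ=3, LF[10]=C('x')+3=1+3=4
L[11]='y': occ=2, LF[11]=C('y')+2=6+2=8
L[12]='x': occ=4, LF[12]=C('x')+4=1+4=5

Answer: 6 9 10 1 0 2 7 11 3 12 4 8 5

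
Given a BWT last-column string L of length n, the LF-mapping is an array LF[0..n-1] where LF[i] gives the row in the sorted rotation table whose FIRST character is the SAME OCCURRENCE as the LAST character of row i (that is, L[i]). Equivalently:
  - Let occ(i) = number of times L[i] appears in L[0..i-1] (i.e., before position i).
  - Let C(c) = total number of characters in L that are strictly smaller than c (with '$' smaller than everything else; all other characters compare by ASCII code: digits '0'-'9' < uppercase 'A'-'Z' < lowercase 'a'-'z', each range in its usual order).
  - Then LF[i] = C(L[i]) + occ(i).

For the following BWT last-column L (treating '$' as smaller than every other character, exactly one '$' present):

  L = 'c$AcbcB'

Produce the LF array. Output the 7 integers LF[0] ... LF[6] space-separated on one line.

Answer: 4 0 1 5 3 6 2

Derivation:
Char counts: '$':1, 'A':1, 'B':1, 'b':1, 'c':3
C (first-col start): C('$')=0, C('A')=1, C('B')=2, C('b')=3, C('c')=4
L[0]='c': occ=0, LF[0]=C('c')+0=4+0=4
L[1]='$': occ=0, LF[1]=C('$')+0=0+0=0
L[2]='A': occ=0, LF[2]=C('A')+0=1+0=1
L[3]='c': occ=1, LF[3]=C('c')+1=4+1=5
L[4]='b': occ=0, LF[4]=C('b')+0=3+0=3
L[5]='c': occ=2, LF[5]=C('c')+2=4+2=6
L[6]='B': occ=0, LF[6]=C('B')+0=2+0=2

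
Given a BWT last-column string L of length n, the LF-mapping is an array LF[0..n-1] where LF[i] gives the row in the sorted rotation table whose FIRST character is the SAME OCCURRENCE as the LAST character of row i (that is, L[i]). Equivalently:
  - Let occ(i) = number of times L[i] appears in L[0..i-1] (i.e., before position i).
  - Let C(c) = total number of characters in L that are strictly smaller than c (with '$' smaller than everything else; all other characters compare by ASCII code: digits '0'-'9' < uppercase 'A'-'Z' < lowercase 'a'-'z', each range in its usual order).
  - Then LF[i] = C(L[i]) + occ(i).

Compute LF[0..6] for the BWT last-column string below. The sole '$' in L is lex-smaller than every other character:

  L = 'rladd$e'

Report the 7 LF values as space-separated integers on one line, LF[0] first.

Answer: 6 5 1 2 3 0 4

Derivation:
Char counts: '$':1, 'a':1, 'd':2, 'e':1, 'l':1, 'r':1
C (first-col start): C('$')=0, C('a')=1, C('d')=2, C('e')=4, C('l')=5, C('r')=6
L[0]='r': occ=0, LF[0]=C('r')+0=6+0=6
L[1]='l': occ=0, LF[1]=C('l')+0=5+0=5
L[2]='a': occ=0, LF[2]=C('a')+0=1+0=1
L[3]='d': occ=0, LF[3]=C('d')+0=2+0=2
L[4]='d': occ=1, LF[4]=C('d')+1=2+1=3
L[5]='$': occ=0, LF[5]=C('$')+0=0+0=0
L[6]='e': occ=0, LF[6]=C('e')+0=4+0=4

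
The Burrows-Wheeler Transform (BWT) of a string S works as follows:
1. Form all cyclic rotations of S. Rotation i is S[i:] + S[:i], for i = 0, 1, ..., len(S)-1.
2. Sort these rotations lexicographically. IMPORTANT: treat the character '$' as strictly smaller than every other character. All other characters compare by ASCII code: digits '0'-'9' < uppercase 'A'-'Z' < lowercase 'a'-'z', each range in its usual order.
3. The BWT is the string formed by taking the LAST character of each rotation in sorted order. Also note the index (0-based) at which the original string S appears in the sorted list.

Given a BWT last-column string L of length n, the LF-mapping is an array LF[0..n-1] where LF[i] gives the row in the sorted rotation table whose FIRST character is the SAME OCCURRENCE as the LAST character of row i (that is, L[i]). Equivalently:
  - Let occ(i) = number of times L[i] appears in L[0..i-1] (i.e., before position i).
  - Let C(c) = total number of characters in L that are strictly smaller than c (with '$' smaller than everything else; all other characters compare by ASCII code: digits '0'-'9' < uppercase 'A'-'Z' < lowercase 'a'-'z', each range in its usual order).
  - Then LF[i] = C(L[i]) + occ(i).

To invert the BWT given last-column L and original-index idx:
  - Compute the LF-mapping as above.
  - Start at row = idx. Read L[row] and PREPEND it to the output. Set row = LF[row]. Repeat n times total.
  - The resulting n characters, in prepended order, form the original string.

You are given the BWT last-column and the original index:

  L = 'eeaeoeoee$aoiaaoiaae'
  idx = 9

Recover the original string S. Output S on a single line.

LF mapping: 7 8 1 9 16 10 17 11 12 0 2 18 14 3 4 19 15 5 6 13
Walk LF starting at row 9, prepending L[row]:
  step 1: row=9, L[9]='$', prepend. Next row=LF[9]=0
  step 2: row=0, L[0]='e', prepend. Next row=LF[0]=7
  step 3: row=7, L[7]='e', prepend. Next row=LF[7]=11
  step 4: row=11, L[11]='o', prepend. Next row=LF[11]=18
  step 5: row=18, L[18]='a', prepend. Next row=LF[18]=6
  step 6: row=6, L[6]='o', prepend. Next row=LF[6]=17
  step 7: row=17, L[17]='a', prepend. Next row=LF[17]=5
  step 8: row=5, L[5]='e', prepend. Next row=LF[5]=10
  step 9: row=10, L[10]='a', prepend. Next row=LF[10]=2
  step 10: row=2, L[2]='a', prepend. Next row=LF[2]=1
  step 11: row=1, L[1]='e', prepend. Next row=LF[1]=8
  step 12: row=8, L[8]='e', prepend. Next row=LF[8]=12
  step 13: row=12, L[12]='i', prepend. Next row=LF[12]=14
  step 14: row=14, L[14]='a', prepend. Next row=LF[14]=4
  step 15: row=4, L[4]='o', prepend. Next row=LF[4]=16
  step 16: row=16, L[16]='i', prepend. Next row=LF[16]=15
  step 17: row=15, L[15]='o', prepend. Next row=LF[15]=19
  step 18: row=19, L[19]='e', prepend. Next row=LF[19]=13
  step 19: row=13, L[13]='a', prepend. Next row=LF[13]=3
  step 20: row=3, L[3]='e', prepend. Next row=LF[3]=9
Reversed output: eaeoioaieeaaeaoaoee$

Answer: eaeoioaieeaaeaoaoee$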